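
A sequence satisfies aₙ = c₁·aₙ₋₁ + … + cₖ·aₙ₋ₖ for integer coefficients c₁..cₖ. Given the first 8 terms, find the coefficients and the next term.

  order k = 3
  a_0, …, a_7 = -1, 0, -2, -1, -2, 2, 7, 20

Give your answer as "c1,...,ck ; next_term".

2,0,-3 ; 34

  a_3 = 2·-2 + 0·0 + -3·-1 = -1
  a_4 = 2·-1 + 0·-2 + -3·0 = -2
  a_5 = 2·-2 + 0·-1 + -3·-2 = 2
  a_6 = 2·2 + 0·-2 + -3·-1 = 7
  a_7 = 2·7 + 0·2 + -3·-2 = 20
  a_8 = 2·20 + 0·7 + -3·2 = 34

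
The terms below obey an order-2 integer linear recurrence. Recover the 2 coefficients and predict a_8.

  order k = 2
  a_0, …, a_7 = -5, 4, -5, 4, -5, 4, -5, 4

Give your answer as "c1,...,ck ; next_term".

  a_2 = 0·4 + 1·-5 = -5
  a_3 = 0·-5 + 1·4 = 4
  a_4 = 0·4 + 1·-5 = -5
  a_5 = 0·-5 + 1·4 = 4
  a_6 = 0·4 + 1·-5 = -5
  a_7 = 0·-5 + 1·4 = 4
  a_8 = 0·4 + 1·-5 = -5

0,1 ; -5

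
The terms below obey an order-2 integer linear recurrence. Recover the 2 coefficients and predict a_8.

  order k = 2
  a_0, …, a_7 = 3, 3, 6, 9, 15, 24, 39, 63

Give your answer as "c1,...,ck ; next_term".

  a_2 = 1·3 + 1·3 = 6
  a_3 = 1·6 + 1·3 = 9
  a_4 = 1·9 + 1·6 = 15
  a_5 = 1·15 + 1·9 = 24
  a_6 = 1·24 + 1·15 = 39
  a_7 = 1·39 + 1·24 = 63
  a_8 = 1·63 + 1·39 = 102

1,1 ; 102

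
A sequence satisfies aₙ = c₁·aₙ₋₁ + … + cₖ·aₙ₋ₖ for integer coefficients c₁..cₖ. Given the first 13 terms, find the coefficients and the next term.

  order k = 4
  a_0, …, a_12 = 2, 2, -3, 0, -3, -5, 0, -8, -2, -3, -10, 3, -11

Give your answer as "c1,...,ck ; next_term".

  a_4 = 0·0 + 1·-3 + 1·2 + -1·2 = -3
  a_5 = 0·-3 + 1·0 + 1·-3 + -1·2 = -5
  a_6 = 0·-5 + 1·-3 + 1·0 + -1·-3 = 0
  a_7 = 0·0 + 1·-5 + 1·-3 + -1·0 = -8
  a_8 = 0·-8 + 1·0 + 1·-5 + -1·-3 = -2
  a_9 = 0·-2 + 1·-8 + 1·0 + -1·-5 = -3
  a_10 = 0·-3 + 1·-2 + 1·-8 + -1·0 = -10
  a_11 = 0·-10 + 1·-3 + 1·-2 + -1·-8 = 3
  a_12 = 0·3 + 1·-10 + 1·-3 + -1·-2 = -11
  a_13 = 0·-11 + 1·3 + 1·-10 + -1·-3 = -4

0,1,1,-1 ; -4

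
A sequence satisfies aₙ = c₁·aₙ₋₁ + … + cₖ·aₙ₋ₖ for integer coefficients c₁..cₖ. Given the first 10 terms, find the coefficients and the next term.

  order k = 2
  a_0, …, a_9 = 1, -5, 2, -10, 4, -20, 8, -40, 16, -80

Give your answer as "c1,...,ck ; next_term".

  a_2 = 0·-5 + 2·1 = 2
  a_3 = 0·2 + 2·-5 = -10
  a_4 = 0·-10 + 2·2 = 4
  a_5 = 0·4 + 2·-10 = -20
  a_6 = 0·-20 + 2·4 = 8
  a_7 = 0·8 + 2·-20 = -40
  a_8 = 0·-40 + 2·8 = 16
  a_9 = 0·16 + 2·-40 = -80
  a_10 = 0·-80 + 2·16 = 32

0,2 ; 32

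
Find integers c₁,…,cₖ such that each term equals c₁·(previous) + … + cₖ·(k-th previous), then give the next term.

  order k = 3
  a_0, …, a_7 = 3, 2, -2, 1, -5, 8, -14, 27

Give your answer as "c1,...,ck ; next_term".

-1,1,-1 ; -49

  a_3 = -1·-2 + 1·2 + -1·3 = 1
  a_4 = -1·1 + 1·-2 + -1·2 = -5
  a_5 = -1·-5 + 1·1 + -1·-2 = 8
  a_6 = -1·8 + 1·-5 + -1·1 = -14
  a_7 = -1·-14 + 1·8 + -1·-5 = 27
  a_8 = -1·27 + 1·-14 + -1·8 = -49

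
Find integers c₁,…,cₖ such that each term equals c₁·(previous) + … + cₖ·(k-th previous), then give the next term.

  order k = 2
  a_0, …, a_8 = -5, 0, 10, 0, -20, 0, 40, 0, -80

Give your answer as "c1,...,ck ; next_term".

  a_2 = 0·0 + -2·-5 = 10
  a_3 = 0·10 + -2·0 = 0
  a_4 = 0·0 + -2·10 = -20
  a_5 = 0·-20 + -2·0 = 0
  a_6 = 0·0 + -2·-20 = 40
  a_7 = 0·40 + -2·0 = 0
  a_8 = 0·0 + -2·40 = -80
  a_9 = 0·-80 + -2·0 = 0

0,-2 ; 0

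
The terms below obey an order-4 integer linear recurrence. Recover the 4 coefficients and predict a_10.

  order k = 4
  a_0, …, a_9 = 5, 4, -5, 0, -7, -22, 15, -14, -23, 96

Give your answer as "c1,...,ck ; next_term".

  a_4 = 0·0 + 0·-5 + 2·4 + -3·5 = -7
  a_5 = 0·-7 + 0·0 + 2·-5 + -3·4 = -22
  a_6 = 0·-22 + 0·-7 + 2·0 + -3·-5 = 15
  a_7 = 0·15 + 0·-22 + 2·-7 + -3·0 = -14
  a_8 = 0·-14 + 0·15 + 2·-22 + -3·-7 = -23
  a_9 = 0·-23 + 0·-14 + 2·15 + -3·-22 = 96
  a_10 = 0·96 + 0·-23 + 2·-14 + -3·15 = -73

0,0,2,-3 ; -73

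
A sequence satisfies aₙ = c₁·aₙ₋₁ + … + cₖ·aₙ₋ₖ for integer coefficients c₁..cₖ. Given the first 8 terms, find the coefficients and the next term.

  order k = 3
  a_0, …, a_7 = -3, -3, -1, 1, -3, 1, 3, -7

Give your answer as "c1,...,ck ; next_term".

-1,-1,1 ; 5

  a_3 = -1·-1 + -1·-3 + 1·-3 = 1
  a_4 = -1·1 + -1·-1 + 1·-3 = -3
  a_5 = -1·-3 + -1·1 + 1·-1 = 1
  a_6 = -1·1 + -1·-3 + 1·1 = 3
  a_7 = -1·3 + -1·1 + 1·-3 = -7
  a_8 = -1·-7 + -1·3 + 1·1 = 5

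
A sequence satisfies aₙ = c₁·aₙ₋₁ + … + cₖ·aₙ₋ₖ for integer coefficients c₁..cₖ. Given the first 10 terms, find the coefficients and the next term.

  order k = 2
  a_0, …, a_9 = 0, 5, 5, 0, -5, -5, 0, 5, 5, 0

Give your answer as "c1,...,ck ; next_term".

  a_2 = 1·5 + -1·0 = 5
  a_3 = 1·5 + -1·5 = 0
  a_4 = 1·0 + -1·5 = -5
  a_5 = 1·-5 + -1·0 = -5
  a_6 = 1·-5 + -1·-5 = 0
  a_7 = 1·0 + -1·-5 = 5
  a_8 = 1·5 + -1·0 = 5
  a_9 = 1·5 + -1·5 = 0
  a_10 = 1·0 + -1·5 = -5

1,-1 ; -5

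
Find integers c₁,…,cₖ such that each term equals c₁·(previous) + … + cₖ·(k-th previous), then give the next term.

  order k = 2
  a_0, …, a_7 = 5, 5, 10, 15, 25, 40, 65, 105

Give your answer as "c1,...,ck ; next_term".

  a_2 = 1·5 + 1·5 = 10
  a_3 = 1·10 + 1·5 = 15
  a_4 = 1·15 + 1·10 = 25
  a_5 = 1·25 + 1·15 = 40
  a_6 = 1·40 + 1·25 = 65
  a_7 = 1·65 + 1·40 = 105
  a_8 = 1·105 + 1·65 = 170

1,1 ; 170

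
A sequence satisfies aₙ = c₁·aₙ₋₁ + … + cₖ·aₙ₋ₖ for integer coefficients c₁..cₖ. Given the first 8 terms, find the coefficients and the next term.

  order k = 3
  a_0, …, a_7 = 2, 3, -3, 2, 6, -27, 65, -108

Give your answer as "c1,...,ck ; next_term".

-3,-3,1 ; 102

  a_3 = -3·-3 + -3·3 + 1·2 = 2
  a_4 = -3·2 + -3·-3 + 1·3 = 6
  a_5 = -3·6 + -3·2 + 1·-3 = -27
  a_6 = -3·-27 + -3·6 + 1·2 = 65
  a_7 = -3·65 + -3·-27 + 1·6 = -108
  a_8 = -3·-108 + -3·65 + 1·-27 = 102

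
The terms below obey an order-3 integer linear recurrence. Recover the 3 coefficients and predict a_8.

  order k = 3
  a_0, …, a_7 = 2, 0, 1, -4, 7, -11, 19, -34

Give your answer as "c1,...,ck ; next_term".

-2,-1,-1 ; 60

  a_3 = -2·1 + -1·0 + -1·2 = -4
  a_4 = -2·-4 + -1·1 + -1·0 = 7
  a_5 = -2·7 + -1·-4 + -1·1 = -11
  a_6 = -2·-11 + -1·7 + -1·-4 = 19
  a_7 = -2·19 + -1·-11 + -1·7 = -34
  a_8 = -2·-34 + -1·19 + -1·-11 = 60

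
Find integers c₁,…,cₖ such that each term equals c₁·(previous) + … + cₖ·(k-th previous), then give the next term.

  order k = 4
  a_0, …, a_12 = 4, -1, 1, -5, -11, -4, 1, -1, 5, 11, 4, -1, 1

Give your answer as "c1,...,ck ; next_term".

1,-1,1,-1 ; -5

  a_4 = 1·-5 + -1·1 + 1·-1 + -1·4 = -11
  a_5 = 1·-11 + -1·-5 + 1·1 + -1·-1 = -4
  a_6 = 1·-4 + -1·-11 + 1·-5 + -1·1 = 1
  a_7 = 1·1 + -1·-4 + 1·-11 + -1·-5 = -1
  a_8 = 1·-1 + -1·1 + 1·-4 + -1·-11 = 5
  a_9 = 1·5 + -1·-1 + 1·1 + -1·-4 = 11
  a_10 = 1·11 + -1·5 + 1·-1 + -1·1 = 4
  a_11 = 1·4 + -1·11 + 1·5 + -1·-1 = -1
  a_12 = 1·-1 + -1·4 + 1·11 + -1·5 = 1
  a_13 = 1·1 + -1·-1 + 1·4 + -1·11 = -5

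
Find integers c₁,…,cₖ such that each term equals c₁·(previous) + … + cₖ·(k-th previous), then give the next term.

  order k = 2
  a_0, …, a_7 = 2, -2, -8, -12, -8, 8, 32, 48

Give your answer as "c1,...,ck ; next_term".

2,-2 ; 32

  a_2 = 2·-2 + -2·2 = -8
  a_3 = 2·-8 + -2·-2 = -12
  a_4 = 2·-12 + -2·-8 = -8
  a_5 = 2·-8 + -2·-12 = 8
  a_6 = 2·8 + -2·-8 = 32
  a_7 = 2·32 + -2·8 = 48
  a_8 = 2·48 + -2·32 = 32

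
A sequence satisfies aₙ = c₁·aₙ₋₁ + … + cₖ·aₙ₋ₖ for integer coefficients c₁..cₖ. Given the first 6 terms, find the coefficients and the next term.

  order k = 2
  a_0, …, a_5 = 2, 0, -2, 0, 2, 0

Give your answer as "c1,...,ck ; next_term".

  a_2 = 0·0 + -1·2 = -2
  a_3 = 0·-2 + -1·0 = 0
  a_4 = 0·0 + -1·-2 = 2
  a_5 = 0·2 + -1·0 = 0
  a_6 = 0·0 + -1·2 = -2

0,-1 ; -2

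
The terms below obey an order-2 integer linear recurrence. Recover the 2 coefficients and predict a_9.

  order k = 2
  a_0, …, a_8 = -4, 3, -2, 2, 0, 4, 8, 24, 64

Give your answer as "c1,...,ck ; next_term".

2,2 ; 176

  a_2 = 2·3 + 2·-4 = -2
  a_3 = 2·-2 + 2·3 = 2
  a_4 = 2·2 + 2·-2 = 0
  a_5 = 2·0 + 2·2 = 4
  a_6 = 2·4 + 2·0 = 8
  a_7 = 2·8 + 2·4 = 24
  a_8 = 2·24 + 2·8 = 64
  a_9 = 2·64 + 2·24 = 176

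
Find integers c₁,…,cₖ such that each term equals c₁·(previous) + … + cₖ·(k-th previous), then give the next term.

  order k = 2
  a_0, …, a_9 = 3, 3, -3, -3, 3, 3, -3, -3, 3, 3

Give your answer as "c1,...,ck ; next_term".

  a_2 = 0·3 + -1·3 = -3
  a_3 = 0·-3 + -1·3 = -3
  a_4 = 0·-3 + -1·-3 = 3
  a_5 = 0·3 + -1·-3 = 3
  a_6 = 0·3 + -1·3 = -3
  a_7 = 0·-3 + -1·3 = -3
  a_8 = 0·-3 + -1·-3 = 3
  a_9 = 0·3 + -1·-3 = 3
  a_10 = 0·3 + -1·3 = -3

0,-1 ; -3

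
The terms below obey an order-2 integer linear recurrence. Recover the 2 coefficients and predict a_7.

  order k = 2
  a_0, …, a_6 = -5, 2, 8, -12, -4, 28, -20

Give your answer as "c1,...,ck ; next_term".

-1,-2 ; -36

  a_2 = -1·2 + -2·-5 = 8
  a_3 = -1·8 + -2·2 = -12
  a_4 = -1·-12 + -2·8 = -4
  a_5 = -1·-4 + -2·-12 = 28
  a_6 = -1·28 + -2·-4 = -20
  a_7 = -1·-20 + -2·28 = -36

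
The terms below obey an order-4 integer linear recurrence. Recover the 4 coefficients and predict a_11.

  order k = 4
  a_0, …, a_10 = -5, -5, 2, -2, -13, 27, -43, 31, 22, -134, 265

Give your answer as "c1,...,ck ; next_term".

-2,-1,2,1 ; -321

  a_4 = -2·-2 + -1·2 + 2·-5 + 1·-5 = -13
  a_5 = -2·-13 + -1·-2 + 2·2 + 1·-5 = 27
  a_6 = -2·27 + -1·-13 + 2·-2 + 1·2 = -43
  a_7 = -2·-43 + -1·27 + 2·-13 + 1·-2 = 31
  a_8 = -2·31 + -1·-43 + 2·27 + 1·-13 = 22
  a_9 = -2·22 + -1·31 + 2·-43 + 1·27 = -134
  a_10 = -2·-134 + -1·22 + 2·31 + 1·-43 = 265
  a_11 = -2·265 + -1·-134 + 2·22 + 1·31 = -321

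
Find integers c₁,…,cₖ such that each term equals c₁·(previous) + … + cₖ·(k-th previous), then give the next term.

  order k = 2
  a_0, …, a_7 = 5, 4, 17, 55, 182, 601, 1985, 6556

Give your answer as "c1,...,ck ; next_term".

  a_2 = 3·4 + 1·5 = 17
  a_3 = 3·17 + 1·4 = 55
  a_4 = 3·55 + 1·17 = 182
  a_5 = 3·182 + 1·55 = 601
  a_6 = 3·601 + 1·182 = 1985
  a_7 = 3·1985 + 1·601 = 6556
  a_8 = 3·6556 + 1·1985 = 21653

3,1 ; 21653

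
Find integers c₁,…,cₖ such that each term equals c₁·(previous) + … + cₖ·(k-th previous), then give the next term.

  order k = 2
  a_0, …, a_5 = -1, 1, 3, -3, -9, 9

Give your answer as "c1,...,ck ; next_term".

  a_2 = 0·1 + -3·-1 = 3
  a_3 = 0·3 + -3·1 = -3
  a_4 = 0·-3 + -3·3 = -9
  a_5 = 0·-9 + -3·-3 = 9
  a_6 = 0·9 + -3·-9 = 27

0,-3 ; 27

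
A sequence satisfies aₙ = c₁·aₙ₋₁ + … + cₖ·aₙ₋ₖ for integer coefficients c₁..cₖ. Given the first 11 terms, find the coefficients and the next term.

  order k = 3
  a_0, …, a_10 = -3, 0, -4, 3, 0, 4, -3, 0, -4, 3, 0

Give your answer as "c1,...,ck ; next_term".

  a_3 = 0·-4 + 0·0 + -1·-3 = 3
  a_4 = 0·3 + 0·-4 + -1·0 = 0
  a_5 = 0·0 + 0·3 + -1·-4 = 4
  a_6 = 0·4 + 0·0 + -1·3 = -3
  a_7 = 0·-3 + 0·4 + -1·0 = 0
  a_8 = 0·0 + 0·-3 + -1·4 = -4
  a_9 = 0·-4 + 0·0 + -1·-3 = 3
  a_10 = 0·3 + 0·-4 + -1·0 = 0
  a_11 = 0·0 + 0·3 + -1·-4 = 4

0,0,-1 ; 4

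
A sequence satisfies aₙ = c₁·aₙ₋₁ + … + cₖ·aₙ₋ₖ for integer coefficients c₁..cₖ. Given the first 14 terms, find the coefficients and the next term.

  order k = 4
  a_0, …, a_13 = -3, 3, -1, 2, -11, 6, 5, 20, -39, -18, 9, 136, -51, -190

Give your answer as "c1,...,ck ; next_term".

  a_4 = 0·2 + -1·-1 + -2·3 + 2·-3 = -11
  a_5 = 0·-11 + -1·2 + -2·-1 + 2·3 = 6
  a_6 = 0·6 + -1·-11 + -2·2 + 2·-1 = 5
  a_7 = 0·5 + -1·6 + -2·-11 + 2·2 = 20
  a_8 = 0·20 + -1·5 + -2·6 + 2·-11 = -39
  a_9 = 0·-39 + -1·20 + -2·5 + 2·6 = -18
  a_10 = 0·-18 + -1·-39 + -2·20 + 2·5 = 9
  a_11 = 0·9 + -1·-18 + -2·-39 + 2·20 = 136
  a_12 = 0·136 + -1·9 + -2·-18 + 2·-39 = -51
  a_13 = 0·-51 + -1·136 + -2·9 + 2·-18 = -190
  a_14 = 0·-190 + -1·-51 + -2·136 + 2·9 = -203

0,-1,-2,2 ; -203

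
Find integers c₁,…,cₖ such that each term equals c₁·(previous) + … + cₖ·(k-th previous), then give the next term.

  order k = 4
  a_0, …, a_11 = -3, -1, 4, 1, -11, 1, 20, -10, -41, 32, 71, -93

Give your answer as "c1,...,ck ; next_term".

  a_4 = 0·1 + -1·4 + 1·-1 + 2·-3 = -11
  a_5 = 0·-11 + -1·1 + 1·4 + 2·-1 = 1
  a_6 = 0·1 + -1·-11 + 1·1 + 2·4 = 20
  a_7 = 0·20 + -1·1 + 1·-11 + 2·1 = -10
  a_8 = 0·-10 + -1·20 + 1·1 + 2·-11 = -41
  a_9 = 0·-41 + -1·-10 + 1·20 + 2·1 = 32
  a_10 = 0·32 + -1·-41 + 1·-10 + 2·20 = 71
  a_11 = 0·71 + -1·32 + 1·-41 + 2·-10 = -93
  a_12 = 0·-93 + -1·71 + 1·32 + 2·-41 = -121

0,-1,1,2 ; -121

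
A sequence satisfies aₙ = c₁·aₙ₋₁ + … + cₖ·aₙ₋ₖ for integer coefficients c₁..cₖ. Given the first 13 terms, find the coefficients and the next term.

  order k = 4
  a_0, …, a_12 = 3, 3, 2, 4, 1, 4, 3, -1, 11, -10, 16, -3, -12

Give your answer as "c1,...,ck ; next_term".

  a_4 = -1·4 + 1·2 + 2·3 + -1·3 = 1
  a_5 = -1·1 + 1·4 + 2·2 + -1·3 = 4
  a_6 = -1·4 + 1·1 + 2·4 + -1·2 = 3
  a_7 = -1·3 + 1·4 + 2·1 + -1·4 = -1
  a_8 = -1·-1 + 1·3 + 2·4 + -1·1 = 11
  a_9 = -1·11 + 1·-1 + 2·3 + -1·4 = -10
  a_10 = -1·-10 + 1·11 + 2·-1 + -1·3 = 16
  a_11 = -1·16 + 1·-10 + 2·11 + -1·-1 = -3
  a_12 = -1·-3 + 1·16 + 2·-10 + -1·11 = -12
  a_13 = -1·-12 + 1·-3 + 2·16 + -1·-10 = 51

-1,1,2,-1 ; 51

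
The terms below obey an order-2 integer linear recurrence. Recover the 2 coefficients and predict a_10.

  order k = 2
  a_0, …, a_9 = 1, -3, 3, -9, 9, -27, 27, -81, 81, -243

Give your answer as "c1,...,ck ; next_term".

  a_2 = 0·-3 + 3·1 = 3
  a_3 = 0·3 + 3·-3 = -9
  a_4 = 0·-9 + 3·3 = 9
  a_5 = 0·9 + 3·-9 = -27
  a_6 = 0·-27 + 3·9 = 27
  a_7 = 0·27 + 3·-27 = -81
  a_8 = 0·-81 + 3·27 = 81
  a_9 = 0·81 + 3·-81 = -243
  a_10 = 0·-243 + 3·81 = 243

0,3 ; 243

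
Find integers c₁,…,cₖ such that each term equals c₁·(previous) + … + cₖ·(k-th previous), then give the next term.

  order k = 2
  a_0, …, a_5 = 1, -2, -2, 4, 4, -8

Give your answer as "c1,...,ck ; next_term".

0,-2 ; -8

  a_2 = 0·-2 + -2·1 = -2
  a_3 = 0·-2 + -2·-2 = 4
  a_4 = 0·4 + -2·-2 = 4
  a_5 = 0·4 + -2·4 = -8
  a_6 = 0·-8 + -2·4 = -8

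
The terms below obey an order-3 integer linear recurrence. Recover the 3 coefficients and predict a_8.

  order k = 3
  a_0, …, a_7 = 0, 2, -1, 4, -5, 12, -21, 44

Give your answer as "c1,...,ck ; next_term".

  a_3 = -2·-1 + 1·2 + 2·0 = 4
  a_4 = -2·4 + 1·-1 + 2·2 = -5
  a_5 = -2·-5 + 1·4 + 2·-1 = 12
  a_6 = -2·12 + 1·-5 + 2·4 = -21
  a_7 = -2·-21 + 1·12 + 2·-5 = 44
  a_8 = -2·44 + 1·-21 + 2·12 = -85

-2,1,2 ; -85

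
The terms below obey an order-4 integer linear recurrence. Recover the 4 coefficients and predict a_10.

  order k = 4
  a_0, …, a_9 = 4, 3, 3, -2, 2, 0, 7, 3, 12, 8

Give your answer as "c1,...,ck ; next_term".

1,1,-1,1 ; 24

  a_4 = 1·-2 + 1·3 + -1·3 + 1·4 = 2
  a_5 = 1·2 + 1·-2 + -1·3 + 1·3 = 0
  a_6 = 1·0 + 1·2 + -1·-2 + 1·3 = 7
  a_7 = 1·7 + 1·0 + -1·2 + 1·-2 = 3
  a_8 = 1·3 + 1·7 + -1·0 + 1·2 = 12
  a_9 = 1·12 + 1·3 + -1·7 + 1·0 = 8
  a_10 = 1·8 + 1·12 + -1·3 + 1·7 = 24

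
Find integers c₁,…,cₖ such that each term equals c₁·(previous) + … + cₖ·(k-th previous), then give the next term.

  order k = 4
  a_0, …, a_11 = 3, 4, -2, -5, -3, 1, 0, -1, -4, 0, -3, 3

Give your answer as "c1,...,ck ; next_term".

0,1,-1,1 ; -7

  a_4 = 0·-5 + 1·-2 + -1·4 + 1·3 = -3
  a_5 = 0·-3 + 1·-5 + -1·-2 + 1·4 = 1
  a_6 = 0·1 + 1·-3 + -1·-5 + 1·-2 = 0
  a_7 = 0·0 + 1·1 + -1·-3 + 1·-5 = -1
  a_8 = 0·-1 + 1·0 + -1·1 + 1·-3 = -4
  a_9 = 0·-4 + 1·-1 + -1·0 + 1·1 = 0
  a_10 = 0·0 + 1·-4 + -1·-1 + 1·0 = -3
  a_11 = 0·-3 + 1·0 + -1·-4 + 1·-1 = 3
  a_12 = 0·3 + 1·-3 + -1·0 + 1·-4 = -7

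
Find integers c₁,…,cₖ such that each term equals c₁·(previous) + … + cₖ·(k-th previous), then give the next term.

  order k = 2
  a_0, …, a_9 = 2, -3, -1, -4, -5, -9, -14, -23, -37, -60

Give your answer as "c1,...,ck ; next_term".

1,1 ; -97

  a_2 = 1·-3 + 1·2 = -1
  a_3 = 1·-1 + 1·-3 = -4
  a_4 = 1·-4 + 1·-1 = -5
  a_5 = 1·-5 + 1·-4 = -9
  a_6 = 1·-9 + 1·-5 = -14
  a_7 = 1·-14 + 1·-9 = -23
  a_8 = 1·-23 + 1·-14 = -37
  a_9 = 1·-37 + 1·-23 = -60
  a_10 = 1·-60 + 1·-37 = -97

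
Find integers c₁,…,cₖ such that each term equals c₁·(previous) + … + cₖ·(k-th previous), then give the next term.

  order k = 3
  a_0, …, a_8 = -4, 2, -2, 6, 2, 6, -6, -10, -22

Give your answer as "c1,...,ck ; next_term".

  a_3 = 1·-2 + 0·2 + -2·-4 = 6
  a_4 = 1·6 + 0·-2 + -2·2 = 2
  a_5 = 1·2 + 0·6 + -2·-2 = 6
  a_6 = 1·6 + 0·2 + -2·6 = -6
  a_7 = 1·-6 + 0·6 + -2·2 = -10
  a_8 = 1·-10 + 0·-6 + -2·6 = -22
  a_9 = 1·-22 + 0·-10 + -2·-6 = -10

1,0,-2 ; -10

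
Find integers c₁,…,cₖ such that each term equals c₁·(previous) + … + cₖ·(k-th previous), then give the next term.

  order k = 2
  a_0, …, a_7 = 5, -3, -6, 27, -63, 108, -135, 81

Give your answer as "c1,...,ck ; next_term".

-3,-3 ; 162

  a_2 = -3·-3 + -3·5 = -6
  a_3 = -3·-6 + -3·-3 = 27
  a_4 = -3·27 + -3·-6 = -63
  a_5 = -3·-63 + -3·27 = 108
  a_6 = -3·108 + -3·-63 = -135
  a_7 = -3·-135 + -3·108 = 81
  a_8 = -3·81 + -3·-135 = 162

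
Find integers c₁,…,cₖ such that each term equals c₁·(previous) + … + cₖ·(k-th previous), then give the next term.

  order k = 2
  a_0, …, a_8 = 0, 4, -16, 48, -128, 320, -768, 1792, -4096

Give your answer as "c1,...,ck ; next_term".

  a_2 = -4·4 + -4·0 = -16
  a_3 = -4·-16 + -4·4 = 48
  a_4 = -4·48 + -4·-16 = -128
  a_5 = -4·-128 + -4·48 = 320
  a_6 = -4·320 + -4·-128 = -768
  a_7 = -4·-768 + -4·320 = 1792
  a_8 = -4·1792 + -4·-768 = -4096
  a_9 = -4·-4096 + -4·1792 = 9216

-4,-4 ; 9216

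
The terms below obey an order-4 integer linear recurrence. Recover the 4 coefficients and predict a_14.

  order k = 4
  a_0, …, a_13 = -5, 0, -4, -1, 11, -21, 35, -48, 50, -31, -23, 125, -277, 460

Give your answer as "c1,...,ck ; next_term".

  a_4 = -2·-1 + -1·-4 + 0·0 + -1·-5 = 11
  a_5 = -2·11 + -1·-1 + 0·-4 + -1·0 = -21
  a_6 = -2·-21 + -1·11 + 0·-1 + -1·-4 = 35
  a_7 = -2·35 + -1·-21 + 0·11 + -1·-1 = -48
  a_8 = -2·-48 + -1·35 + 0·-21 + -1·11 = 50
  a_9 = -2·50 + -1·-48 + 0·35 + -1·-21 = -31
  a_10 = -2·-31 + -1·50 + 0·-48 + -1·35 = -23
  a_11 = -2·-23 + -1·-31 + 0·50 + -1·-48 = 125
  a_12 = -2·125 + -1·-23 + 0·-31 + -1·50 = -277
  a_13 = -2·-277 + -1·125 + 0·-23 + -1·-31 = 460
  a_14 = -2·460 + -1·-277 + 0·125 + -1·-23 = -620

-2,-1,0,-1 ; -620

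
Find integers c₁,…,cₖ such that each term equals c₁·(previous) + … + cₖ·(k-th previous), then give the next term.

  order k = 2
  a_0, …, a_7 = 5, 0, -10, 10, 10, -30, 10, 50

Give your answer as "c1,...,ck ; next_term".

  a_2 = -1·0 + -2·5 = -10
  a_3 = -1·-10 + -2·0 = 10
  a_4 = -1·10 + -2·-10 = 10
  a_5 = -1·10 + -2·10 = -30
  a_6 = -1·-30 + -2·10 = 10
  a_7 = -1·10 + -2·-30 = 50
  a_8 = -1·50 + -2·10 = -70

-1,-2 ; -70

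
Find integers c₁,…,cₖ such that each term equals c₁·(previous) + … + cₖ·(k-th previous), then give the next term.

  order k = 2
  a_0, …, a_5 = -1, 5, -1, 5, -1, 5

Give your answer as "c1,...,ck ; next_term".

0,1 ; -1

  a_2 = 0·5 + 1·-1 = -1
  a_3 = 0·-1 + 1·5 = 5
  a_4 = 0·5 + 1·-1 = -1
  a_5 = 0·-1 + 1·5 = 5
  a_6 = 0·5 + 1·-1 = -1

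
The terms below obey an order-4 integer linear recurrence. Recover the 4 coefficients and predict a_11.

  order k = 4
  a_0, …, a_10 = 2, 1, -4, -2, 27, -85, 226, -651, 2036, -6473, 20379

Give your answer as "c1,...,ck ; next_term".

  a_4 = -4·-2 + -4·-4 + -3·1 + 3·2 = 27
  a_5 = -4·27 + -4·-2 + -3·-4 + 3·1 = -85
  a_6 = -4·-85 + -4·27 + -3·-2 + 3·-4 = 226
  a_7 = -4·226 + -4·-85 + -3·27 + 3·-2 = -651
  a_8 = -4·-651 + -4·226 + -3·-85 + 3·27 = 2036
  a_9 = -4·2036 + -4·-651 + -3·226 + 3·-85 = -6473
  a_10 = -4·-6473 + -4·2036 + -3·-651 + 3·226 = 20379
  a_11 = -4·20379 + -4·-6473 + -3·2036 + 3·-651 = -63685

-4,-4,-3,3 ; -63685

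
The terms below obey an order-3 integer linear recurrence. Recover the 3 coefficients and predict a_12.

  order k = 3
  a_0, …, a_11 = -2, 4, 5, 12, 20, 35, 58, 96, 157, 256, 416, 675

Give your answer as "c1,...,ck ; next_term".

2,0,-1 ; 1094

  a_3 = 2·5 + 0·4 + -1·-2 = 12
  a_4 = 2·12 + 0·5 + -1·4 = 20
  a_5 = 2·20 + 0·12 + -1·5 = 35
  a_6 = 2·35 + 0·20 + -1·12 = 58
  a_7 = 2·58 + 0·35 + -1·20 = 96
  a_8 = 2·96 + 0·58 + -1·35 = 157
  a_9 = 2·157 + 0·96 + -1·58 = 256
  a_10 = 2·256 + 0·157 + -1·96 = 416
  a_11 = 2·416 + 0·256 + -1·157 = 675
  a_12 = 2·675 + 0·416 + -1·256 = 1094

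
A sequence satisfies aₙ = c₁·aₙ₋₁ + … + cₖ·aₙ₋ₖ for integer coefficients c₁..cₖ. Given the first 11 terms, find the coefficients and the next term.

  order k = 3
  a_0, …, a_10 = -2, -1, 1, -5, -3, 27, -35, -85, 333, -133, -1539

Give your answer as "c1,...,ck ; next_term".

-1,-4,4 ; 3403

  a_3 = -1·1 + -4·-1 + 4·-2 = -5
  a_4 = -1·-5 + -4·1 + 4·-1 = -3
  a_5 = -1·-3 + -4·-5 + 4·1 = 27
  a_6 = -1·27 + -4·-3 + 4·-5 = -35
  a_7 = -1·-35 + -4·27 + 4·-3 = -85
  a_8 = -1·-85 + -4·-35 + 4·27 = 333
  a_9 = -1·333 + -4·-85 + 4·-35 = -133
  a_10 = -1·-133 + -4·333 + 4·-85 = -1539
  a_11 = -1·-1539 + -4·-133 + 4·333 = 3403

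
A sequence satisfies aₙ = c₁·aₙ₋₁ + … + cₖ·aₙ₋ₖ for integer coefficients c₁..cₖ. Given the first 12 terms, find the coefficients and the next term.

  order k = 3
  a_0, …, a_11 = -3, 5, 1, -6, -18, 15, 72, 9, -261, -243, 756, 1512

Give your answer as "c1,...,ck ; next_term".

  a_3 = 0·1 + -3·5 + -3·-3 = -6
  a_4 = 0·-6 + -3·1 + -3·5 = -18
  a_5 = 0·-18 + -3·-6 + -3·1 = 15
  a_6 = 0·15 + -3·-18 + -3·-6 = 72
  a_7 = 0·72 + -3·15 + -3·-18 = 9
  a_8 = 0·9 + -3·72 + -3·15 = -261
  a_9 = 0·-261 + -3·9 + -3·72 = -243
  a_10 = 0·-243 + -3·-261 + -3·9 = 756
  a_11 = 0·756 + -3·-243 + -3·-261 = 1512
  a_12 = 0·1512 + -3·756 + -3·-243 = -1539

0,-3,-3 ; -1539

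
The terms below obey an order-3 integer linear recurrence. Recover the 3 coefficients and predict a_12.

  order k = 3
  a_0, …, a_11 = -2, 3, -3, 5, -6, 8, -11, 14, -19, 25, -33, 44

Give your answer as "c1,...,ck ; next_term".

0,1,-1 ; -58

  a_3 = 0·-3 + 1·3 + -1·-2 = 5
  a_4 = 0·5 + 1·-3 + -1·3 = -6
  a_5 = 0·-6 + 1·5 + -1·-3 = 8
  a_6 = 0·8 + 1·-6 + -1·5 = -11
  a_7 = 0·-11 + 1·8 + -1·-6 = 14
  a_8 = 0·14 + 1·-11 + -1·8 = -19
  a_9 = 0·-19 + 1·14 + -1·-11 = 25
  a_10 = 0·25 + 1·-19 + -1·14 = -33
  a_11 = 0·-33 + 1·25 + -1·-19 = 44
  a_12 = 0·44 + 1·-33 + -1·25 = -58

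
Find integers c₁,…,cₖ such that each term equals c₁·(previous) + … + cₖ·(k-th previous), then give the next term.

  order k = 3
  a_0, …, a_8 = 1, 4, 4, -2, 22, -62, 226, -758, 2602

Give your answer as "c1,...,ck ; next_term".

-3,2,2 ; -8870

  a_3 = -3·4 + 2·4 + 2·1 = -2
  a_4 = -3·-2 + 2·4 + 2·4 = 22
  a_5 = -3·22 + 2·-2 + 2·4 = -62
  a_6 = -3·-62 + 2·22 + 2·-2 = 226
  a_7 = -3·226 + 2·-62 + 2·22 = -758
  a_8 = -3·-758 + 2·226 + 2·-62 = 2602
  a_9 = -3·2602 + 2·-758 + 2·226 = -8870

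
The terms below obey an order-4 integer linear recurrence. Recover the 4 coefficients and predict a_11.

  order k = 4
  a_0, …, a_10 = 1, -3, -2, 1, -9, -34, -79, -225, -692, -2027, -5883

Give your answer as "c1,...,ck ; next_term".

  a_4 = 2·1 + 1·-2 + 4·-3 + 3·1 = -9
  a_5 = 2·-9 + 1·1 + 4·-2 + 3·-3 = -34
  a_6 = 2·-34 + 1·-9 + 4·1 + 3·-2 = -79
  a_7 = 2·-79 + 1·-34 + 4·-9 + 3·1 = -225
  a_8 = 2·-225 + 1·-79 + 4·-34 + 3·-9 = -692
  a_9 = 2·-692 + 1·-225 + 4·-79 + 3·-34 = -2027
  a_10 = 2·-2027 + 1·-692 + 4·-225 + 3·-79 = -5883
  a_11 = 2·-5883 + 1·-2027 + 4·-692 + 3·-225 = -17236

2,1,4,3 ; -17236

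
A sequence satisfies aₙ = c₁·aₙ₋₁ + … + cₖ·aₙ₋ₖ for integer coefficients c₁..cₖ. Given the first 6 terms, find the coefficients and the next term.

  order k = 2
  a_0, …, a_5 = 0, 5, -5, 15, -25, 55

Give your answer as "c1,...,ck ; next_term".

  a_2 = -1·5 + 2·0 = -5
  a_3 = -1·-5 + 2·5 = 15
  a_4 = -1·15 + 2·-5 = -25
  a_5 = -1·-25 + 2·15 = 55
  a_6 = -1·55 + 2·-25 = -105

-1,2 ; -105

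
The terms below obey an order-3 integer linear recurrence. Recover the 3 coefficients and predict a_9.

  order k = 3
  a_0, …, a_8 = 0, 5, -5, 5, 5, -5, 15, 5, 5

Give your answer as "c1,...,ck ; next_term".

  a_3 = 0·-5 + 1·5 + 2·0 = 5
  a_4 = 0·5 + 1·-5 + 2·5 = 5
  a_5 = 0·5 + 1·5 + 2·-5 = -5
  a_6 = 0·-5 + 1·5 + 2·5 = 15
  a_7 = 0·15 + 1·-5 + 2·5 = 5
  a_8 = 0·5 + 1·15 + 2·-5 = 5
  a_9 = 0·5 + 1·5 + 2·15 = 35

0,1,2 ; 35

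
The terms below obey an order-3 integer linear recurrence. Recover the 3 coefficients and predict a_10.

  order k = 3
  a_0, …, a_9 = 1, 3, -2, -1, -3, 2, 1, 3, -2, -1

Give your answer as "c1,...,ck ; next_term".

0,0,-1 ; -3

  a_3 = 0·-2 + 0·3 + -1·1 = -1
  a_4 = 0·-1 + 0·-2 + -1·3 = -3
  a_5 = 0·-3 + 0·-1 + -1·-2 = 2
  a_6 = 0·2 + 0·-3 + -1·-1 = 1
  a_7 = 0·1 + 0·2 + -1·-3 = 3
  a_8 = 0·3 + 0·1 + -1·2 = -2
  a_9 = 0·-2 + 0·3 + -1·1 = -1
  a_10 = 0·-1 + 0·-2 + -1·3 = -3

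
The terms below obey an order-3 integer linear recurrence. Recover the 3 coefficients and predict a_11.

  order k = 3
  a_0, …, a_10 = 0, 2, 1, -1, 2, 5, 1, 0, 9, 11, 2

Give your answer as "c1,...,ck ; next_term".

  a_3 = 1·1 + -1·2 + 2·0 = -1
  a_4 = 1·-1 + -1·1 + 2·2 = 2
  a_5 = 1·2 + -1·-1 + 2·1 = 5
  a_6 = 1·5 + -1·2 + 2·-1 = 1
  a_7 = 1·1 + -1·5 + 2·2 = 0
  a_8 = 1·0 + -1·1 + 2·5 = 9
  a_9 = 1·9 + -1·0 + 2·1 = 11
  a_10 = 1·11 + -1·9 + 2·0 = 2
  a_11 = 1·2 + -1·11 + 2·9 = 9

1,-1,2 ; 9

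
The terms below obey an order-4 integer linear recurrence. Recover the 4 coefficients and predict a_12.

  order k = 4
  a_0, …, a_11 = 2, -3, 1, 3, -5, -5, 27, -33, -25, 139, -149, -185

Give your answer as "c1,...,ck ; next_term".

  a_4 = -2·3 + -3·1 + 0·-3 + 2·2 = -5
  a_5 = -2·-5 + -3·3 + 0·1 + 2·-3 = -5
  a_6 = -2·-5 + -3·-5 + 0·3 + 2·1 = 27
  a_7 = -2·27 + -3·-5 + 0·-5 + 2·3 = -33
  a_8 = -2·-33 + -3·27 + 0·-5 + 2·-5 = -25
  a_9 = -2·-25 + -3·-33 + 0·27 + 2·-5 = 139
  a_10 = -2·139 + -3·-25 + 0·-33 + 2·27 = -149
  a_11 = -2·-149 + -3·139 + 0·-25 + 2·-33 = -185
  a_12 = -2·-185 + -3·-149 + 0·139 + 2·-25 = 767

-2,-3,0,2 ; 767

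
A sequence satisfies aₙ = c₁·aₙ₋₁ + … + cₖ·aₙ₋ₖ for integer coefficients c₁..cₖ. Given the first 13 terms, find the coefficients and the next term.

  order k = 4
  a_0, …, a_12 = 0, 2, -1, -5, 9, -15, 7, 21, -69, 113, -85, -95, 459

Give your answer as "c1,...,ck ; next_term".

-1,0,2,-2 ; -855

  a_4 = -1·-5 + 0·-1 + 2·2 + -2·0 = 9
  a_5 = -1·9 + 0·-5 + 2·-1 + -2·2 = -15
  a_6 = -1·-15 + 0·9 + 2·-5 + -2·-1 = 7
  a_7 = -1·7 + 0·-15 + 2·9 + -2·-5 = 21
  a_8 = -1·21 + 0·7 + 2·-15 + -2·9 = -69
  a_9 = -1·-69 + 0·21 + 2·7 + -2·-15 = 113
  a_10 = -1·113 + 0·-69 + 2·21 + -2·7 = -85
  a_11 = -1·-85 + 0·113 + 2·-69 + -2·21 = -95
  a_12 = -1·-95 + 0·-85 + 2·113 + -2·-69 = 459
  a_13 = -1·459 + 0·-95 + 2·-85 + -2·113 = -855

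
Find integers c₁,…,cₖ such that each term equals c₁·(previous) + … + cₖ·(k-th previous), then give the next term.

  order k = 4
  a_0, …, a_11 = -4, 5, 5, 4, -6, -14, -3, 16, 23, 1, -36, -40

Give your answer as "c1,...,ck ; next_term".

  a_4 = 0·4 + -1·5 + -1·5 + -1·-4 = -6
  a_5 = 0·-6 + -1·4 + -1·5 + -1·5 = -14
  a_6 = 0·-14 + -1·-6 + -1·4 + -1·5 = -3
  a_7 = 0·-3 + -1·-14 + -1·-6 + -1·4 = 16
  a_8 = 0·16 + -1·-3 + -1·-14 + -1·-6 = 23
  a_9 = 0·23 + -1·16 + -1·-3 + -1·-14 = 1
  a_10 = 0·1 + -1·23 + -1·16 + -1·-3 = -36
  a_11 = 0·-36 + -1·1 + -1·23 + -1·16 = -40
  a_12 = 0·-40 + -1·-36 + -1·1 + -1·23 = 12

0,-1,-1,-1 ; 12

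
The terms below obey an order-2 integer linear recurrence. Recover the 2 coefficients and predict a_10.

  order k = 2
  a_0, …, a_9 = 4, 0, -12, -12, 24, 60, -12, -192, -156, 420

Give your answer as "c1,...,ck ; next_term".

  a_2 = 1·0 + -3·4 = -12
  a_3 = 1·-12 + -3·0 = -12
  a_4 = 1·-12 + -3·-12 = 24
  a_5 = 1·24 + -3·-12 = 60
  a_6 = 1·60 + -3·24 = -12
  a_7 = 1·-12 + -3·60 = -192
  a_8 = 1·-192 + -3·-12 = -156
  a_9 = 1·-156 + -3·-192 = 420
  a_10 = 1·420 + -3·-156 = 888

1,-3 ; 888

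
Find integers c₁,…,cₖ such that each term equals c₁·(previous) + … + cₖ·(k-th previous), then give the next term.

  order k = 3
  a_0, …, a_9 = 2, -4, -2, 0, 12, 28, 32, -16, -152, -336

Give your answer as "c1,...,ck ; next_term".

2,-2,-2 ; -336

  a_3 = 2·-2 + -2·-4 + -2·2 = 0
  a_4 = 2·0 + -2·-2 + -2·-4 = 12
  a_5 = 2·12 + -2·0 + -2·-2 = 28
  a_6 = 2·28 + -2·12 + -2·0 = 32
  a_7 = 2·32 + -2·28 + -2·12 = -16
  a_8 = 2·-16 + -2·32 + -2·28 = -152
  a_9 = 2·-152 + -2·-16 + -2·32 = -336
  a_10 = 2·-336 + -2·-152 + -2·-16 = -336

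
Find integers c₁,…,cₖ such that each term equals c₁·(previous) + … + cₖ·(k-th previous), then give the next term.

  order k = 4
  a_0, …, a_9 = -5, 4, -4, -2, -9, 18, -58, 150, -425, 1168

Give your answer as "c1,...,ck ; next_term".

-2,2,0,1 ; -3244

  a_4 = -2·-2 + 2·-4 + 0·4 + 1·-5 = -9
  a_5 = -2·-9 + 2·-2 + 0·-4 + 1·4 = 18
  a_6 = -2·18 + 2·-9 + 0·-2 + 1·-4 = -58
  a_7 = -2·-58 + 2·18 + 0·-9 + 1·-2 = 150
  a_8 = -2·150 + 2·-58 + 0·18 + 1·-9 = -425
  a_9 = -2·-425 + 2·150 + 0·-58 + 1·18 = 1168
  a_10 = -2·1168 + 2·-425 + 0·150 + 1·-58 = -3244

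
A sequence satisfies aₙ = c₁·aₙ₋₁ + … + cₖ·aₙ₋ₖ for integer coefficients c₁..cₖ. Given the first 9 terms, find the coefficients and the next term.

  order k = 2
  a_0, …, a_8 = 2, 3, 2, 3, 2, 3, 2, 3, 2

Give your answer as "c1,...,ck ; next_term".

  a_2 = 0·3 + 1·2 = 2
  a_3 = 0·2 + 1·3 = 3
  a_4 = 0·3 + 1·2 = 2
  a_5 = 0·2 + 1·3 = 3
  a_6 = 0·3 + 1·2 = 2
  a_7 = 0·2 + 1·3 = 3
  a_8 = 0·3 + 1·2 = 2
  a_9 = 0·2 + 1·3 = 3

0,1 ; 3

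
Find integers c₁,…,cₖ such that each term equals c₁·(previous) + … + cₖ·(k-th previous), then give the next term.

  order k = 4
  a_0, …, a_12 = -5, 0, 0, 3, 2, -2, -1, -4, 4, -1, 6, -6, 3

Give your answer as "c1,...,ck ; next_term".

  a_4 = -1·3 + 0·0 + -1·0 + -1·-5 = 2
  a_5 = -1·2 + 0·3 + -1·0 + -1·0 = -2
  a_6 = -1·-2 + 0·2 + -1·3 + -1·0 = -1
  a_7 = -1·-1 + 0·-2 + -1·2 + -1·3 = -4
  a_8 = -1·-4 + 0·-1 + -1·-2 + -1·2 = 4
  a_9 = -1·4 + 0·-4 + -1·-1 + -1·-2 = -1
  a_10 = -1·-1 + 0·4 + -1·-4 + -1·-1 = 6
  a_11 = -1·6 + 0·-1 + -1·4 + -1·-4 = -6
  a_12 = -1·-6 + 0·6 + -1·-1 + -1·4 = 3
  a_13 = -1·3 + 0·-6 + -1·6 + -1·-1 = -8

-1,0,-1,-1 ; -8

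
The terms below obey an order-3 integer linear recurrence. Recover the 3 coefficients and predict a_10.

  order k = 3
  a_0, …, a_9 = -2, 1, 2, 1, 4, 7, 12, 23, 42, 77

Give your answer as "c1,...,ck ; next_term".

1,1,1 ; 142

  a_3 = 1·2 + 1·1 + 1·-2 = 1
  a_4 = 1·1 + 1·2 + 1·1 = 4
  a_5 = 1·4 + 1·1 + 1·2 = 7
  a_6 = 1·7 + 1·4 + 1·1 = 12
  a_7 = 1·12 + 1·7 + 1·4 = 23
  a_8 = 1·23 + 1·12 + 1·7 = 42
  a_9 = 1·42 + 1·23 + 1·12 = 77
  a_10 = 1·77 + 1·42 + 1·23 = 142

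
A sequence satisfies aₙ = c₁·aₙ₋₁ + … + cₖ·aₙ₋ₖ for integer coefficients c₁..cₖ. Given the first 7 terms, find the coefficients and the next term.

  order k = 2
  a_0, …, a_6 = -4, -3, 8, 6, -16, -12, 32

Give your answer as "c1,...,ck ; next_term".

  a_2 = 0·-3 + -2·-4 = 8
  a_3 = 0·8 + -2·-3 = 6
  a_4 = 0·6 + -2·8 = -16
  a_5 = 0·-16 + -2·6 = -12
  a_6 = 0·-12 + -2·-16 = 32
  a_7 = 0·32 + -2·-12 = 24

0,-2 ; 24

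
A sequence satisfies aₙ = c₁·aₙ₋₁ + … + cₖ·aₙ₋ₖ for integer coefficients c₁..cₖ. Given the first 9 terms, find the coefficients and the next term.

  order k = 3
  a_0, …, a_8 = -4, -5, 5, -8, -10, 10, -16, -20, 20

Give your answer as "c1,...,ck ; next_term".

0,0,2 ; -32

  a_3 = 0·5 + 0·-5 + 2·-4 = -8
  a_4 = 0·-8 + 0·5 + 2·-5 = -10
  a_5 = 0·-10 + 0·-8 + 2·5 = 10
  a_6 = 0·10 + 0·-10 + 2·-8 = -16
  a_7 = 0·-16 + 0·10 + 2·-10 = -20
  a_8 = 0·-20 + 0·-16 + 2·10 = 20
  a_9 = 0·20 + 0·-20 + 2·-16 = -32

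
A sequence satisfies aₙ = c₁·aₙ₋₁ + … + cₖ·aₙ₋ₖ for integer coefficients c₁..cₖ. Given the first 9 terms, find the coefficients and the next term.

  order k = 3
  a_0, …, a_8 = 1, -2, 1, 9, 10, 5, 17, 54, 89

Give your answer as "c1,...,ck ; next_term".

2,-2,3 ; 121

  a_3 = 2·1 + -2·-2 + 3·1 = 9
  a_4 = 2·9 + -2·1 + 3·-2 = 10
  a_5 = 2·10 + -2·9 + 3·1 = 5
  a_6 = 2·5 + -2·10 + 3·9 = 17
  a_7 = 2·17 + -2·5 + 3·10 = 54
  a_8 = 2·54 + -2·17 + 3·5 = 89
  a_9 = 2·89 + -2·54 + 3·17 = 121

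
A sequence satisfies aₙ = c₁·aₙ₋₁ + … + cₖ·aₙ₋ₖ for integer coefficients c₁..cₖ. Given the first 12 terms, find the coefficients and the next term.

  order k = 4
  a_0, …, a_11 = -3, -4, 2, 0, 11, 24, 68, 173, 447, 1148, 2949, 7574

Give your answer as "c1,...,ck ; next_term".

  a_4 = 2·0 + 2·2 + -1·-4 + -1·-3 = 11
  a_5 = 2·11 + 2·0 + -1·2 + -1·-4 = 24
  a_6 = 2·24 + 2·11 + -1·0 + -1·2 = 68
  a_7 = 2·68 + 2·24 + -1·11 + -1·0 = 173
  a_8 = 2·173 + 2·68 + -1·24 + -1·11 = 447
  a_9 = 2·447 + 2·173 + -1·68 + -1·24 = 1148
  a_10 = 2·1148 + 2·447 + -1·173 + -1·68 = 2949
  a_11 = 2·2949 + 2·1148 + -1·447 + -1·173 = 7574
  a_12 = 2·7574 + 2·2949 + -1·1148 + -1·447 = 19451

2,2,-1,-1 ; 19451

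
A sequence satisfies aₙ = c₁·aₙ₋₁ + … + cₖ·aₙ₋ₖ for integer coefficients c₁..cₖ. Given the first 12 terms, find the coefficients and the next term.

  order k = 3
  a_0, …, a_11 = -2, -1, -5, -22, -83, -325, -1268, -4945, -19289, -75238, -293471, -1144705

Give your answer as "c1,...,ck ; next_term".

3,3,2 ; -4465004

  a_3 = 3·-5 + 3·-1 + 2·-2 = -22
  a_4 = 3·-22 + 3·-5 + 2·-1 = -83
  a_5 = 3·-83 + 3·-22 + 2·-5 = -325
  a_6 = 3·-325 + 3·-83 + 2·-22 = -1268
  a_7 = 3·-1268 + 3·-325 + 2·-83 = -4945
  a_8 = 3·-4945 + 3·-1268 + 2·-325 = -19289
  a_9 = 3·-19289 + 3·-4945 + 2·-1268 = -75238
  a_10 = 3·-75238 + 3·-19289 + 2·-4945 = -293471
  a_11 = 3·-293471 + 3·-75238 + 2·-19289 = -1144705
  a_12 = 3·-1144705 + 3·-293471 + 2·-75238 = -4465004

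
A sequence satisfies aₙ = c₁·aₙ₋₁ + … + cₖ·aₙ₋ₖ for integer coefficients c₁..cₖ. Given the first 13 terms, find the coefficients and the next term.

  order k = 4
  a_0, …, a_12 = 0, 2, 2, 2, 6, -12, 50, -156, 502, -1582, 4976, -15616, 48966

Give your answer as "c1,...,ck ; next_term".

  a_4 = -3·2 + 2·2 + 4·2 + -3·0 = 6
  a_5 = -3·6 + 2·2 + 4·2 + -3·2 = -12
  a_6 = -3·-12 + 2·6 + 4·2 + -3·2 = 50
  a_7 = -3·50 + 2·-12 + 4·6 + -3·2 = -156
  a_8 = -3·-156 + 2·50 + 4·-12 + -3·6 = 502
  a_9 = -3·502 + 2·-156 + 4·50 + -3·-12 = -1582
  a_10 = -3·-1582 + 2·502 + 4·-156 + -3·50 = 4976
  a_11 = -3·4976 + 2·-1582 + 4·502 + -3·-156 = -15616
  a_12 = -3·-15616 + 2·4976 + 4·-1582 + -3·502 = 48966
  a_13 = -3·48966 + 2·-15616 + 4·4976 + -3·-1582 = -153480

-3,2,4,-3 ; -153480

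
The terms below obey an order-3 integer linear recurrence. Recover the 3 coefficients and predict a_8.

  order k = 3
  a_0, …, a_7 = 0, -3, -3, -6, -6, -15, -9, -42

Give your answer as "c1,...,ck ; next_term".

-1,3,1 ; 0

  a_3 = -1·-3 + 3·-3 + 1·0 = -6
  a_4 = -1·-6 + 3·-3 + 1·-3 = -6
  a_5 = -1·-6 + 3·-6 + 1·-3 = -15
  a_6 = -1·-15 + 3·-6 + 1·-6 = -9
  a_7 = -1·-9 + 3·-15 + 1·-6 = -42
  a_8 = -1·-42 + 3·-9 + 1·-15 = 0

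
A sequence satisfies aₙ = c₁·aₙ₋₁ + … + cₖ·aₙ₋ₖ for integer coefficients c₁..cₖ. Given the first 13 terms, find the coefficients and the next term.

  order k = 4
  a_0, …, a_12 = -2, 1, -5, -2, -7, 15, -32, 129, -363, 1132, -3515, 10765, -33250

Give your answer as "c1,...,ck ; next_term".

  a_4 = -2·-2 + 3·-5 + -2·1 + -3·-2 = -7
  a_5 = -2·-7 + 3·-2 + -2·-5 + -3·1 = 15
  a_6 = -2·15 + 3·-7 + -2·-2 + -3·-5 = -32
  a_7 = -2·-32 + 3·15 + -2·-7 + -3·-2 = 129
  a_8 = -2·129 + 3·-32 + -2·15 + -3·-7 = -363
  a_9 = -2·-363 + 3·129 + -2·-32 + -3·15 = 1132
  a_10 = -2·1132 + 3·-363 + -2·129 + -3·-32 = -3515
  a_11 = -2·-3515 + 3·1132 + -2·-363 + -3·129 = 10765
  a_12 = -2·10765 + 3·-3515 + -2·1132 + -3·-363 = -33250
  a_13 = -2·-33250 + 3·10765 + -2·-3515 + -3·1132 = 102429

-2,3,-2,-3 ; 102429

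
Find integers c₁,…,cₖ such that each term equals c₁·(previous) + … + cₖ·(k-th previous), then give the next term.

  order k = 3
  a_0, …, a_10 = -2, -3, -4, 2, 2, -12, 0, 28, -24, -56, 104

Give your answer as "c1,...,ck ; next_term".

  a_3 = 0·-4 + -2·-3 + 2·-2 = 2
  a_4 = 0·2 + -2·-4 + 2·-3 = 2
  a_5 = 0·2 + -2·2 + 2·-4 = -12
  a_6 = 0·-12 + -2·2 + 2·2 = 0
  a_7 = 0·0 + -2·-12 + 2·2 = 28
  a_8 = 0·28 + -2·0 + 2·-12 = -24
  a_9 = 0·-24 + -2·28 + 2·0 = -56
  a_10 = 0·-56 + -2·-24 + 2·28 = 104
  a_11 = 0·104 + -2·-56 + 2·-24 = 64

0,-2,2 ; 64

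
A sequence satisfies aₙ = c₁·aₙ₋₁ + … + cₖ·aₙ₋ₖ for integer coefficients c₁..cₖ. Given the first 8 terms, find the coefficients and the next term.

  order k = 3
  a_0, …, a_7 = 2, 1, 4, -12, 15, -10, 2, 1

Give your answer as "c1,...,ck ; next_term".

  a_3 = -2·4 + -2·1 + -1·2 = -12
  a_4 = -2·-12 + -2·4 + -1·1 = 15
  a_5 = -2·15 + -2·-12 + -1·4 = -10
  a_6 = -2·-10 + -2·15 + -1·-12 = 2
  a_7 = -2·2 + -2·-10 + -1·15 = 1
  a_8 = -2·1 + -2·2 + -1·-10 = 4

-2,-2,-1 ; 4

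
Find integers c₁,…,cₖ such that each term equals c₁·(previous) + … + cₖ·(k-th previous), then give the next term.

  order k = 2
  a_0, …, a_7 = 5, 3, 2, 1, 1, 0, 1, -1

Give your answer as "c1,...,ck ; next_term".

-1,1 ; 2

  a_2 = -1·3 + 1·5 = 2
  a_3 = -1·2 + 1·3 = 1
  a_4 = -1·1 + 1·2 = 1
  a_5 = -1·1 + 1·1 = 0
  a_6 = -1·0 + 1·1 = 1
  a_7 = -1·1 + 1·0 = -1
  a_8 = -1·-1 + 1·1 = 2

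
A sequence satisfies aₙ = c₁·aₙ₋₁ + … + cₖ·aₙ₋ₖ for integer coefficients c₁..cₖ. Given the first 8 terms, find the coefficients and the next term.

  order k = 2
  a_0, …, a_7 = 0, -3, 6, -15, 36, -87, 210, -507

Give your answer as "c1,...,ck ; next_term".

-2,1 ; 1224

  a_2 = -2·-3 + 1·0 = 6
  a_3 = -2·6 + 1·-3 = -15
  a_4 = -2·-15 + 1·6 = 36
  a_5 = -2·36 + 1·-15 = -87
  a_6 = -2·-87 + 1·36 = 210
  a_7 = -2·210 + 1·-87 = -507
  a_8 = -2·-507 + 1·210 = 1224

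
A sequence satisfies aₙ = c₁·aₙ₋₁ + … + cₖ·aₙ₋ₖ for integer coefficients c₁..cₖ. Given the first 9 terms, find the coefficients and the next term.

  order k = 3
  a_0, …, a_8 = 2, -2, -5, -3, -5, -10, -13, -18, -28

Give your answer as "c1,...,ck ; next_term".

  a_3 = 1·-5 + 0·-2 + 1·2 = -3
  a_4 = 1·-3 + 0·-5 + 1·-2 = -5
  a_5 = 1·-5 + 0·-3 + 1·-5 = -10
  a_6 = 1·-10 + 0·-5 + 1·-3 = -13
  a_7 = 1·-13 + 0·-10 + 1·-5 = -18
  a_8 = 1·-18 + 0·-13 + 1·-10 = -28
  a_9 = 1·-28 + 0·-18 + 1·-13 = -41

1,0,1 ; -41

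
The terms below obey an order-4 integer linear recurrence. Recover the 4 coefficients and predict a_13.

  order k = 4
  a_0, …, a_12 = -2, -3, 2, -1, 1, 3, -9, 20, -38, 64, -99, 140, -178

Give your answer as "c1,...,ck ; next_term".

  a_4 = -2·-1 + 0·2 + 1·-3 + -1·-2 = 1
  a_5 = -2·1 + 0·-1 + 1·2 + -1·-3 = 3
  a_6 = -2·3 + 0·1 + 1·-1 + -1·2 = -9
  a_7 = -2·-9 + 0·3 + 1·1 + -1·-1 = 20
  a_8 = -2·20 + 0·-9 + 1·3 + -1·1 = -38
  a_9 = -2·-38 + 0·20 + 1·-9 + -1·3 = 64
  a_10 = -2·64 + 0·-38 + 1·20 + -1·-9 = -99
  a_11 = -2·-99 + 0·64 + 1·-38 + -1·20 = 140
  a_12 = -2·140 + 0·-99 + 1·64 + -1·-38 = -178
  a_13 = -2·-178 + 0·140 + 1·-99 + -1·64 = 193

-2,0,1,-1 ; 193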